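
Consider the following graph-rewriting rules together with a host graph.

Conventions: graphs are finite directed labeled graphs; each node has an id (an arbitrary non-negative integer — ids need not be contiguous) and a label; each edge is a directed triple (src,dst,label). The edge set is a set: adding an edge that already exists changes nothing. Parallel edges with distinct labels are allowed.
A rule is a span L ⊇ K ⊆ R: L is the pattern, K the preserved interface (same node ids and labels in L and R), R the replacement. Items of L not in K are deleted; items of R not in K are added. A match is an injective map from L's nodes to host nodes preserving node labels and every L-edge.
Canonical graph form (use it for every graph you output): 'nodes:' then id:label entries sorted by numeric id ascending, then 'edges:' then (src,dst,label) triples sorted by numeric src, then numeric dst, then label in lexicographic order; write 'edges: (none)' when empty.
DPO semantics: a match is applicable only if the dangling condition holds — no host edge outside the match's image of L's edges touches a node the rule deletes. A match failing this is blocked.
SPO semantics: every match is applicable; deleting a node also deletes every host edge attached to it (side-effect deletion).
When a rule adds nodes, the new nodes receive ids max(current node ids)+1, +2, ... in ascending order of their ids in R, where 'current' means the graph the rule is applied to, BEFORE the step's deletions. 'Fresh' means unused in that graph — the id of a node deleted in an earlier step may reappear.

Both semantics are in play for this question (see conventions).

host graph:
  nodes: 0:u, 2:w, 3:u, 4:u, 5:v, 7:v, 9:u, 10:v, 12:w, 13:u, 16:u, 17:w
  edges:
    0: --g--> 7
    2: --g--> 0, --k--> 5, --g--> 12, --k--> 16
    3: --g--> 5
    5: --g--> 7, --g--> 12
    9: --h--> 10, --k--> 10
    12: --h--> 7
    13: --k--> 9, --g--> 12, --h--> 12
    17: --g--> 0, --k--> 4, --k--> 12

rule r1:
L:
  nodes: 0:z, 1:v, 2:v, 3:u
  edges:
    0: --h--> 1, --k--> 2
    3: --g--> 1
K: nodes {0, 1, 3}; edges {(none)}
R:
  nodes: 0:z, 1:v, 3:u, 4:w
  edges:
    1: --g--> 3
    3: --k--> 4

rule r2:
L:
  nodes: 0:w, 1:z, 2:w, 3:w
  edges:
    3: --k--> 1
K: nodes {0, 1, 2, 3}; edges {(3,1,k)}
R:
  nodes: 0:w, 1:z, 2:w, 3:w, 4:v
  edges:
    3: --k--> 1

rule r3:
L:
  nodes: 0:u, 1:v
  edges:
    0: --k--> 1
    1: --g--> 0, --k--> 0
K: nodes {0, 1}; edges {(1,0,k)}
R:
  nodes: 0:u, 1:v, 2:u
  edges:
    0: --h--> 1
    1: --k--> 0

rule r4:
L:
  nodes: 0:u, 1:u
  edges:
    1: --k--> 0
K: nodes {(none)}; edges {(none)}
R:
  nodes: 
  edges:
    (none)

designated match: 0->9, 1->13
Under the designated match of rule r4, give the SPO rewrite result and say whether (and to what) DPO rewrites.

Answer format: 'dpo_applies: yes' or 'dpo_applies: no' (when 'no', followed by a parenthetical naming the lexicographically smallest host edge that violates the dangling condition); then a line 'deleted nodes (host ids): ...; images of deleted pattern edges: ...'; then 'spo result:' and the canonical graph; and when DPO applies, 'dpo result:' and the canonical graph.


dpo_applies: no
(the rule deletes node 9, which keeps host edge (9,10,h) outside the match image — the dangling condition fails, DPO blocks; SPO proceeds and side-deletes such edges)
deleted nodes (host ids): 9, 13; images of deleted pattern edges: (13,9,k)
spo result:
nodes: 0:u, 2:w, 3:u, 4:u, 5:v, 7:v, 10:v, 12:w, 16:u, 17:w
edges: (0,7,g); (2,0,g); (2,5,k); (2,12,g); (2,16,k); (3,5,g); (5,7,g); (5,12,g); (12,7,h); (17,0,g); (17,4,k); (17,12,k)


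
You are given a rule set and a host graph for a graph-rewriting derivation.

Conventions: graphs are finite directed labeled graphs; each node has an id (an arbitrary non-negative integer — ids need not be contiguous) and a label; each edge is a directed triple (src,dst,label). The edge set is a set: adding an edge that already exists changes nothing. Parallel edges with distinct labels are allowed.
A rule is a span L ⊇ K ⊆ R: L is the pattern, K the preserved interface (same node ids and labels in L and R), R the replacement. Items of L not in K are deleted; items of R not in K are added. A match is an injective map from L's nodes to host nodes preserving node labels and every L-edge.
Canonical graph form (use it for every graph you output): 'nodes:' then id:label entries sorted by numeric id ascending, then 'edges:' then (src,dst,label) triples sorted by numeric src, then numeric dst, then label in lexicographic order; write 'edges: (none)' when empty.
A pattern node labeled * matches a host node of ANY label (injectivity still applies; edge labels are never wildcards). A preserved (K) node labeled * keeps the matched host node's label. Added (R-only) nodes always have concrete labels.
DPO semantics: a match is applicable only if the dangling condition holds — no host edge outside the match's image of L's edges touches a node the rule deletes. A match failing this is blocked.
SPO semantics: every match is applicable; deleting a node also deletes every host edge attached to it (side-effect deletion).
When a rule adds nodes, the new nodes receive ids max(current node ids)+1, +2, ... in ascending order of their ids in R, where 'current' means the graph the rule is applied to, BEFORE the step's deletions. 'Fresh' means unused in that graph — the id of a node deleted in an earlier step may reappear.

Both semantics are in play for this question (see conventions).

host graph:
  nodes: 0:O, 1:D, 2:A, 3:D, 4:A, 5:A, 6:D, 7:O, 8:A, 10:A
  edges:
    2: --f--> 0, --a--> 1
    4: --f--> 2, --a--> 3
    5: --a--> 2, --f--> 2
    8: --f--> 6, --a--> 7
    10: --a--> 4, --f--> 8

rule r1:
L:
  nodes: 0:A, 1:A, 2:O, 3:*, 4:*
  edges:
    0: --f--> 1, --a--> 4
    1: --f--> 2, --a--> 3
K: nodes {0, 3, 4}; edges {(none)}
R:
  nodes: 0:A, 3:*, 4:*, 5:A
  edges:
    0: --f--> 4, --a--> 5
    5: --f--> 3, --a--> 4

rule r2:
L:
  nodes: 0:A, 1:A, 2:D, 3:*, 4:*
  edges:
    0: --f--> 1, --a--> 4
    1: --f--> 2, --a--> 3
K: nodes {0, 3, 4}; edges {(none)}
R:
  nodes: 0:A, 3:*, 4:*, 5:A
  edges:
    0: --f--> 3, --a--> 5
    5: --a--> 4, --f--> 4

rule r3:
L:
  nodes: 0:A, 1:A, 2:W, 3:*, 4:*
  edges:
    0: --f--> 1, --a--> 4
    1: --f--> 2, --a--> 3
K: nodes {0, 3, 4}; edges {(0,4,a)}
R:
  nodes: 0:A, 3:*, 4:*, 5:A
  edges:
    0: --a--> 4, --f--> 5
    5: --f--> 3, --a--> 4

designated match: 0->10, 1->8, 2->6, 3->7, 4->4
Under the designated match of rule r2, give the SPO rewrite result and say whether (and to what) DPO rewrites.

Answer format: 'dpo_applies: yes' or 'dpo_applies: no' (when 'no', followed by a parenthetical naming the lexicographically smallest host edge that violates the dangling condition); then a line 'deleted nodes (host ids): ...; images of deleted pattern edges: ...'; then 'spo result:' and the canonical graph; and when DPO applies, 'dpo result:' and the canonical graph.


dpo_applies: yes
deleted nodes (host ids): 6, 8; images of deleted pattern edges: (8,6,f); (8,7,a); (10,4,a); (10,8,f)
spo result:
nodes: 0:O, 1:D, 2:A, 3:D, 4:A, 5:A, 7:O, 10:A, 11:A
edges: (2,0,f); (2,1,a); (4,2,f); (4,3,a); (5,2,a); (5,2,f); (10,7,f); (10,11,a); (11,4,a); (11,4,f)
dpo result:
nodes: 0:O, 1:D, 2:A, 3:D, 4:A, 5:A, 7:O, 10:A, 11:A
edges: (2,0,f); (2,1,a); (4,2,f); (4,3,a); (5,2,a); (5,2,f); (10,7,f); (10,11,a); (11,4,a); (11,4,f)


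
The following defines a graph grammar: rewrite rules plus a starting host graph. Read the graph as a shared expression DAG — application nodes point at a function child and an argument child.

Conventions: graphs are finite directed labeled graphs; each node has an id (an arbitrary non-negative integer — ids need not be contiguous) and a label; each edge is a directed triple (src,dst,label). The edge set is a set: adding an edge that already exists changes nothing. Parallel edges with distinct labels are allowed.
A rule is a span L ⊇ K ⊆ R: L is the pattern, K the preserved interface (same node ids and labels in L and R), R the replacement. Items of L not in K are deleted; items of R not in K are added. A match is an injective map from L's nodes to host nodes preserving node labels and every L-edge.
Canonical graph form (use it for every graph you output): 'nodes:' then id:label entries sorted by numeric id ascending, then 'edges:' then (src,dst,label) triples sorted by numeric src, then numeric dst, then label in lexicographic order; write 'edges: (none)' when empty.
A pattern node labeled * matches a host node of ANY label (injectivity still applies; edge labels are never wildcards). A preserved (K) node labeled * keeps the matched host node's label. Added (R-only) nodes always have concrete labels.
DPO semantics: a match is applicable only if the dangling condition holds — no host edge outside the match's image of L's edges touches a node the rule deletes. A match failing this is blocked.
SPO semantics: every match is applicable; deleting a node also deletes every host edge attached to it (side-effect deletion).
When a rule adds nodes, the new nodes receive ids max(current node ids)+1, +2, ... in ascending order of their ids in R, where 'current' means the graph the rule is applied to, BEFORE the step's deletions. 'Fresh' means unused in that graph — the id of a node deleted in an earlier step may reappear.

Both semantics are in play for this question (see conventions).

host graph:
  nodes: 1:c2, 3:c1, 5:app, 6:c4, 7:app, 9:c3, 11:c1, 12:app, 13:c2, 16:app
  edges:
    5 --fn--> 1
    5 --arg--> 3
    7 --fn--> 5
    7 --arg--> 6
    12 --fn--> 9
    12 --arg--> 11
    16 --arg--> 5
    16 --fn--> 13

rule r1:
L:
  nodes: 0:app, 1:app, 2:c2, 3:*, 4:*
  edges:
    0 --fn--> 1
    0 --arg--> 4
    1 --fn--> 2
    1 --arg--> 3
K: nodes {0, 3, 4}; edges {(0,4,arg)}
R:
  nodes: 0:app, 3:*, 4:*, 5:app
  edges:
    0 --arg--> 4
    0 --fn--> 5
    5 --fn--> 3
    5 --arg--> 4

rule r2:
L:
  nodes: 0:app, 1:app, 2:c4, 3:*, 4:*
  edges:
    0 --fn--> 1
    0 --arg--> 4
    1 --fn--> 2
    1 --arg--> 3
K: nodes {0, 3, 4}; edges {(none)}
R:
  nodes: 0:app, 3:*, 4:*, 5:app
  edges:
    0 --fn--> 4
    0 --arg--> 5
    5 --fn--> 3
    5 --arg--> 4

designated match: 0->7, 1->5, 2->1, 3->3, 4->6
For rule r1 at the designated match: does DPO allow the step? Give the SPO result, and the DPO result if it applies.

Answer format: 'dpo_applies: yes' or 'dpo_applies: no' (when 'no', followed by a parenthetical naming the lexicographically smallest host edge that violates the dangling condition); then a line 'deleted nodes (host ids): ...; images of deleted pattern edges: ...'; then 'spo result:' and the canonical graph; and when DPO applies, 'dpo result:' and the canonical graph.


dpo_applies: no
(the rule deletes node 5, which keeps host edge (16,5,arg) outside the match image — the dangling condition fails, DPO blocks; SPO proceeds and side-deletes such edges)
deleted nodes (host ids): 1, 5; images of deleted pattern edges: (5,1,fn); (5,3,arg); (7,5,fn)
spo result:
nodes: 3:c1, 6:c4, 7:app, 9:c3, 11:c1, 12:app, 13:c2, 16:app, 17:app
edges: (7,6,arg); (7,17,fn); (12,9,fn); (12,11,arg); (16,13,fn); (17,3,fn); (17,6,arg)


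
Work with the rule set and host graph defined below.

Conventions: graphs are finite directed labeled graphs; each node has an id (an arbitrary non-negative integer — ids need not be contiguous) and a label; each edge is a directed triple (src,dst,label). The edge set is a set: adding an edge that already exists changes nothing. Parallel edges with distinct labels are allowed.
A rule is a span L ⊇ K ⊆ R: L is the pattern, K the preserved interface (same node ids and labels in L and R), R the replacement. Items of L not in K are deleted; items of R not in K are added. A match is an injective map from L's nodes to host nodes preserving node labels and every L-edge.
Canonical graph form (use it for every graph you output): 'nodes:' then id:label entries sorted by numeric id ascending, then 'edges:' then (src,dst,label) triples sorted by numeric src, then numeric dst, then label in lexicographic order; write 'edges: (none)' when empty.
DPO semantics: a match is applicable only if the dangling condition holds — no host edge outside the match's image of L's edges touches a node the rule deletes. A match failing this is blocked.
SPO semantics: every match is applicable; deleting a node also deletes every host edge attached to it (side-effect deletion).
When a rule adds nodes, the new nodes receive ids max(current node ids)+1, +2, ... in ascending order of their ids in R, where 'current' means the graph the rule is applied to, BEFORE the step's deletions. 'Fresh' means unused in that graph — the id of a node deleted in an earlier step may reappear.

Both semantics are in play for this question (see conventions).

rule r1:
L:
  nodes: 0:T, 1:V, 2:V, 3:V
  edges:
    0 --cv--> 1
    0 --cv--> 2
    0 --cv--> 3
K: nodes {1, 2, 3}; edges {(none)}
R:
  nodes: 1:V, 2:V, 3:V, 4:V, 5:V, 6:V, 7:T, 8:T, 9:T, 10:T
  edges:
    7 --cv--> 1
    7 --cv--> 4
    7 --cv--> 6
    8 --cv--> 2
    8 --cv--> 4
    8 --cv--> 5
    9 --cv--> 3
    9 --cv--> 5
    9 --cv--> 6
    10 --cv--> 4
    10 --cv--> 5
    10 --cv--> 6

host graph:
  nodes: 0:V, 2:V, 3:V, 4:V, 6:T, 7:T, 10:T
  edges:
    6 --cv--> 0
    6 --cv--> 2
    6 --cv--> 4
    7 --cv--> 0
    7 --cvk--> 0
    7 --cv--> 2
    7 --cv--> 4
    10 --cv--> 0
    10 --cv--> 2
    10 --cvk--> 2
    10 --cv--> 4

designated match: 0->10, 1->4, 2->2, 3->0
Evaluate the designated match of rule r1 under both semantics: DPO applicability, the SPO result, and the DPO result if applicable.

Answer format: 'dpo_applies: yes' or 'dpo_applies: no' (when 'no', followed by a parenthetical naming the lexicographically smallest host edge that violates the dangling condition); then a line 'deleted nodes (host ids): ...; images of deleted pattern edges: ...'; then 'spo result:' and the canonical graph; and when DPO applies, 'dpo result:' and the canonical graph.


dpo_applies: no
(the rule deletes node 10, which keeps host edge (10,2,cvk) outside the match image — the dangling condition fails, DPO blocks; SPO proceeds and side-deletes such edges)
deleted nodes (host ids): 10; images of deleted pattern edges: (10,0,cv); (10,2,cv); (10,4,cv)
spo result:
nodes: 0:V, 2:V, 3:V, 4:V, 6:T, 7:T, 11:V, 12:V, 13:V, 14:T, 15:T, 16:T, 17:T
edges: (6,0,cv); (6,2,cv); (6,4,cv); (7,0,cv); (7,0,cvk); (7,2,cv); (7,4,cv); (14,4,cv); (14,11,cv); (14,13,cv); (15,2,cv); (15,11,cv); (15,12,cv); (16,0,cv); (16,12,cv); (16,13,cv); (17,11,cv); (17,12,cv); (17,13,cv)


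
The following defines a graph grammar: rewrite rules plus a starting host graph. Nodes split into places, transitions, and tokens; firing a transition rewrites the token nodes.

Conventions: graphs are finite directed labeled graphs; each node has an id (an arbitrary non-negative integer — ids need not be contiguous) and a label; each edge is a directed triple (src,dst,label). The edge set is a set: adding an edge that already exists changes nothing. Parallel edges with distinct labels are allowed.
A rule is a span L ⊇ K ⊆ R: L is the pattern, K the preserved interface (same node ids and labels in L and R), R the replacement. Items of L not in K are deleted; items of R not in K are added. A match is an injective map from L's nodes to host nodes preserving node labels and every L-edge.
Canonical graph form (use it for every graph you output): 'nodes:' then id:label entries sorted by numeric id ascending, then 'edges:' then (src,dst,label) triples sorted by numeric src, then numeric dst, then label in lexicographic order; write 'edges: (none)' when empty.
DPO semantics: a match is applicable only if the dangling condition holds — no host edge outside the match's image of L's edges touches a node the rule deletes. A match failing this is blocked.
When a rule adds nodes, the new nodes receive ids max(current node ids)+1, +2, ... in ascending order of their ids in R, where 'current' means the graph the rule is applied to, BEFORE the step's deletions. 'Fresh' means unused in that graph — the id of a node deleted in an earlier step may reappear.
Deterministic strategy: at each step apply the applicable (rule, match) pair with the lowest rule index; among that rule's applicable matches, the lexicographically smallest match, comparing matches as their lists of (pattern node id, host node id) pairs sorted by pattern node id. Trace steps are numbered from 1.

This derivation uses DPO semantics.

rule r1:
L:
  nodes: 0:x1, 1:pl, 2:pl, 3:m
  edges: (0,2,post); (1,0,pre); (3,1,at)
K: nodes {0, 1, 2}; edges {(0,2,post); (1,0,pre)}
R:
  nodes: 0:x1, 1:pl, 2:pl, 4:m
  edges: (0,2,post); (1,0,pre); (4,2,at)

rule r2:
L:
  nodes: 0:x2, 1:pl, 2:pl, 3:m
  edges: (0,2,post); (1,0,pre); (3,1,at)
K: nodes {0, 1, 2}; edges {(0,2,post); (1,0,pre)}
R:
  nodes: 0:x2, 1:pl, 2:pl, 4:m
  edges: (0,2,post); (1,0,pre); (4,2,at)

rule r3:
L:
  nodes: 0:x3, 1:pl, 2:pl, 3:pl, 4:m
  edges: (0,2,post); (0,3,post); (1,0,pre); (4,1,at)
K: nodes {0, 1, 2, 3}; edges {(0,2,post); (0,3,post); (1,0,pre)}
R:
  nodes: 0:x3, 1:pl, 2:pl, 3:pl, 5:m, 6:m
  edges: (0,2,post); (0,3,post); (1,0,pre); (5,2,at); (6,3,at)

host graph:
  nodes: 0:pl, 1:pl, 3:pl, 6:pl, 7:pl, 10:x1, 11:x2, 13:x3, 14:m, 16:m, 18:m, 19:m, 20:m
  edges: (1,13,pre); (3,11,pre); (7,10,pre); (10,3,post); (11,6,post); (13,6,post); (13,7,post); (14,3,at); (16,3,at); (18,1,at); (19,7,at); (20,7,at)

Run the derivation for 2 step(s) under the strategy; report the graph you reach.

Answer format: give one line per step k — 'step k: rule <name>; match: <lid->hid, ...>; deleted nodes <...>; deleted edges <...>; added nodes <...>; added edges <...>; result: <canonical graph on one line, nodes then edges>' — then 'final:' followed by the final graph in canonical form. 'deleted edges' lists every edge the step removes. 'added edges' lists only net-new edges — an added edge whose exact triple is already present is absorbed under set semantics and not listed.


step 1: rule r1; match: 0->10, 1->7, 2->3, 3->19; deleted nodes 19; deleted edges (19,7,at); added nodes 21; added edges (21,3,at); result: nodes: 0:pl, 1:pl, 3:pl, 6:pl, 7:pl, 10:x1, 11:x2, 13:x3, 14:m, 16:m, 18:m, 20:m, 21:m edges: (1,13,pre); (3,11,pre); (7,10,pre); (10,3,post); (11,6,post); (13,6,post); (13,7,post); (14,3,at); (16,3,at); (18,1,at); (20,7,at); (21,3,at)
step 2: rule r1; match: 0->10, 1->7, 2->3, 3->20; deleted nodes 20; deleted edges (20,7,at); added nodes 22; added edges (22,3,at); result: nodes: 0:pl, 1:pl, 3:pl, 6:pl, 7:pl, 10:x1, 11:x2, 13:x3, 14:m, 16:m, 18:m, 21:m, 22:m edges: (1,13,pre); (3,11,pre); (7,10,pre); (10,3,post); (11,6,post); (13,6,post); (13,7,post); (14,3,at); (16,3,at); (18,1,at); (21,3,at); (22,3,at)
final:
nodes: 0:pl, 1:pl, 3:pl, 6:pl, 7:pl, 10:x1, 11:x2, 13:x3, 14:m, 16:m, 18:m, 21:m, 22:m
edges: (1,13,pre); (3,11,pre); (7,10,pre); (10,3,post); (11,6,post); (13,6,post); (13,7,post); (14,3,at); (16,3,at); (18,1,at); (21,3,at); (22,3,at)


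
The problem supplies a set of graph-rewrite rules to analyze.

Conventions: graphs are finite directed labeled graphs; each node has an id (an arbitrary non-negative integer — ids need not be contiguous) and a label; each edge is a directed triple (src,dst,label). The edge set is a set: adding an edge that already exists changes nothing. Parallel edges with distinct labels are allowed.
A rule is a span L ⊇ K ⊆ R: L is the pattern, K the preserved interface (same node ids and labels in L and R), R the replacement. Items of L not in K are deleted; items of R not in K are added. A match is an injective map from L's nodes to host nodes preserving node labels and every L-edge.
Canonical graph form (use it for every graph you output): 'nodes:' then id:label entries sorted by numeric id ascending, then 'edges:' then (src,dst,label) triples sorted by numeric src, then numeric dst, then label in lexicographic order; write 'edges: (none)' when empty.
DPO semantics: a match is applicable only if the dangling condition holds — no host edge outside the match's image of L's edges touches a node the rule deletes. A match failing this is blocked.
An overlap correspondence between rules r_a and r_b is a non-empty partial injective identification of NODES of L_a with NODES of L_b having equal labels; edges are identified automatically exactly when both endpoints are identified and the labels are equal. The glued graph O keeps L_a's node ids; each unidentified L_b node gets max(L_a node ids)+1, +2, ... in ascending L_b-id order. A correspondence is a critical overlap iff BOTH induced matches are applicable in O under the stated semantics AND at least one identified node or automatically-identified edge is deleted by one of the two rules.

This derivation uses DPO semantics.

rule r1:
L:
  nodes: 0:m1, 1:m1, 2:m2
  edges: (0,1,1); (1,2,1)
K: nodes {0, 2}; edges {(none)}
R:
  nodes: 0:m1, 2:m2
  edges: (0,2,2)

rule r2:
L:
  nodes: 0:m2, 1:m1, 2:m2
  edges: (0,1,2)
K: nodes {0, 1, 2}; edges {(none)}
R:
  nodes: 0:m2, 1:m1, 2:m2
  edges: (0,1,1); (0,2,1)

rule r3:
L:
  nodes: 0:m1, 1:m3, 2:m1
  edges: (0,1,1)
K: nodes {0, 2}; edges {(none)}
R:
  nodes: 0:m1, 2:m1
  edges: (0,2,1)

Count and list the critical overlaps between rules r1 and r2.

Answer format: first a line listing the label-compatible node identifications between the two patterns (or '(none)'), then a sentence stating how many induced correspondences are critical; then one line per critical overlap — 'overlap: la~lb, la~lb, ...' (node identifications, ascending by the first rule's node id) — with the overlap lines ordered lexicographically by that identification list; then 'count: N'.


label-compatible node identifications between L(r1) and L(r2): 0~1, 1~1, 2~0, 2~2
0 of the induced correspondences are critical overlaps of r1 and r2.
count: 0


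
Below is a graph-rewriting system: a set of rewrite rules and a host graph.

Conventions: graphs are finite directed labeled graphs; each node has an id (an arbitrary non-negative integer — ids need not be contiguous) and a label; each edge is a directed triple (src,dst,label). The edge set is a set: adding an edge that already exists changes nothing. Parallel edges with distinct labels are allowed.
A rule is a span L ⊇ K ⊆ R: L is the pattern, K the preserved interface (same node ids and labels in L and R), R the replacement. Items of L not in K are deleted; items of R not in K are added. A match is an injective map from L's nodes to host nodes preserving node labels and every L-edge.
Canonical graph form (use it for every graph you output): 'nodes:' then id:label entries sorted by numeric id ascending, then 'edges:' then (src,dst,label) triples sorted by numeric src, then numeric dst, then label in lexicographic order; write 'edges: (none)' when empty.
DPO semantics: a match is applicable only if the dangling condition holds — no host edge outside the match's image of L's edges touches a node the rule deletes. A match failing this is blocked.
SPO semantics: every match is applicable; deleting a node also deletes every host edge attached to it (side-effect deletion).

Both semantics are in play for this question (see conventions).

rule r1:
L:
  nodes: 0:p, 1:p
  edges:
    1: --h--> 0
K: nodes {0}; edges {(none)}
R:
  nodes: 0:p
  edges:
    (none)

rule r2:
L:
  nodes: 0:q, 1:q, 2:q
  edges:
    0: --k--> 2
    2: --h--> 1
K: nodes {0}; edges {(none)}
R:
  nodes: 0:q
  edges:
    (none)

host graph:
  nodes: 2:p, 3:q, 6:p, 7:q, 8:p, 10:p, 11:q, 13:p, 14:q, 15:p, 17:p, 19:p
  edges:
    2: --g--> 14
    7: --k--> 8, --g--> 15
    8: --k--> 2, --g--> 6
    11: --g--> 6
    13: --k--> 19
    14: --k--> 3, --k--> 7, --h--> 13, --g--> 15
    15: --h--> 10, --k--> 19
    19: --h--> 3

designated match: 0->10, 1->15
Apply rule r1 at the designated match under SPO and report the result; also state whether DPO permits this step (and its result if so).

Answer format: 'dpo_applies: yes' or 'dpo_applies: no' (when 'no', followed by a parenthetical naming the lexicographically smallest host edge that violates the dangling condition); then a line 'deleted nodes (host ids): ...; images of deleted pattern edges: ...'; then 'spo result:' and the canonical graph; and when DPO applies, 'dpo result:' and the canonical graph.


dpo_applies: no
(the rule deletes node 15, which keeps host edge (7,15,g) outside the match image — the dangling condition fails, DPO blocks; SPO proceeds and side-deletes such edges)
deleted nodes (host ids): 15; images of deleted pattern edges: (15,10,h)
spo result:
nodes: 2:p, 3:q, 6:p, 7:q, 8:p, 10:p, 11:q, 13:p, 14:q, 17:p, 19:p
edges: (2,14,g); (7,8,k); (8,2,k); (8,6,g); (11,6,g); (13,19,k); (14,3,k); (14,7,k); (14,13,h); (19,3,h)


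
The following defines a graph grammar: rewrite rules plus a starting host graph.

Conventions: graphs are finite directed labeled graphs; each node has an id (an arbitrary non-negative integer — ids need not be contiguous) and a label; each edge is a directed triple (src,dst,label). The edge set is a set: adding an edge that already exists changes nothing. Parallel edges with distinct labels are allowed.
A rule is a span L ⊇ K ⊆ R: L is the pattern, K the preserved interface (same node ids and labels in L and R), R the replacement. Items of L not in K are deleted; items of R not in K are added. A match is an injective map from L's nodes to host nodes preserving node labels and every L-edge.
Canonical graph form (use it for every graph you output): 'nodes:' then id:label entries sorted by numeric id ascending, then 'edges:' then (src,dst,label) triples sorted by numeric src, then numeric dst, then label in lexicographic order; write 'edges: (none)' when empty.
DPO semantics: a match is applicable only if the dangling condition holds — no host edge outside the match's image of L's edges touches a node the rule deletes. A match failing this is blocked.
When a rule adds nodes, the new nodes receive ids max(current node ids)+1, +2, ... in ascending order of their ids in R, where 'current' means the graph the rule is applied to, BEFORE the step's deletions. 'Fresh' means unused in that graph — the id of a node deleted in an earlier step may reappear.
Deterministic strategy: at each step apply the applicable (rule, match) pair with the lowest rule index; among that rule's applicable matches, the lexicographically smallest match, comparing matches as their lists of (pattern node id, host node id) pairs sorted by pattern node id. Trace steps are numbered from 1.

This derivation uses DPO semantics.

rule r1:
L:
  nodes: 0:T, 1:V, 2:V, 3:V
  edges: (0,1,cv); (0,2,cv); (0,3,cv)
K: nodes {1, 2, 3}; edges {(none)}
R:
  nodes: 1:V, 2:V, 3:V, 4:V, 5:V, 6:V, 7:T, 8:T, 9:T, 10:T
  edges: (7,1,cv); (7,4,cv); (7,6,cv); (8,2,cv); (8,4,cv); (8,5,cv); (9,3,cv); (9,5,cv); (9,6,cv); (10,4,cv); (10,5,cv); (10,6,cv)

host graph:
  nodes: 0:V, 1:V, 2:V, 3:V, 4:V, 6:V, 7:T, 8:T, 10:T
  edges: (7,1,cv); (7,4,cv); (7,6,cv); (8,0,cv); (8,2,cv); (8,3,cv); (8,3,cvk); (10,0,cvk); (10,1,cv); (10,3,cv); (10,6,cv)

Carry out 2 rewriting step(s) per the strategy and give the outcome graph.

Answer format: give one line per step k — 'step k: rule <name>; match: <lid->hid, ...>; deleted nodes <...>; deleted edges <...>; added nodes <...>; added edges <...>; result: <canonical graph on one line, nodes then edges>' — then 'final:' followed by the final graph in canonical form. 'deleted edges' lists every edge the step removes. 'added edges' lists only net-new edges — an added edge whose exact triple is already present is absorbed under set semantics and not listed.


step 1: rule r1; match: 0->7, 1->1, 2->4, 3->6; deleted nodes 7; deleted edges (7,1,cv); (7,4,cv); (7,6,cv); added nodes 11, 12, 13, 14, 15, 16, 17; added edges (14,1,cv); (14,11,cv); (14,13,cv); (15,4,cv); (15,11,cv); (15,12,cv); (16,6,cv); (16,12,cv); (16,13,cv); (17,11,cv); (17,12,cv); (17,13,cv); result: nodes: 0:V, 1:V, 2:V, 3:V, 4:V, 6:V, 8:T, 10:T, 11:V, 12:V, 13:V, 14:T, 15:T, 16:T, 17:T edges: (8,0,cv); (8,2,cv); (8,3,cv); (8,3,cvk); (10,0,cvk); (10,1,cv); (10,3,cv); (10,6,cv); (14,1,cv); (14,11,cv); (14,13,cv); (15,4,cv); (15,11,cv); (15,12,cv); (16,6,cv); (16,12,cv); (16,13,cv); (17,11,cv); (17,12,cv); (17,13,cv)
step 2: rule r1; match: 0->14, 1->1, 2->11, 3->13; deleted nodes 14; deleted edges (14,1,cv); (14,11,cv); (14,13,cv); added nodes 18, 19, 20, 21, 22, 23, 24; added edges (21,1,cv); (21,18,cv); (21,20,cv); (22,11,cv); (22,18,cv); (22,19,cv); (23,13,cv); (23,19,cv); (23,20,cv); (24,18,cv); (24,19,cv); (24,20,cv); result: nodes: 0:V, 1:V, 2:V, 3:V, 4:V, 6:V, 8:T, 10:T, 11:V, 12:V, 13:V, 15:T, 16:T, 17:T, 18:V, 19:V, 20:V, 21:T, 22:T, 23:T, 24:T edges: (8,0,cv); (8,2,cv); (8,3,cv); (8,3,cvk); (10,0,cvk); (10,1,cv); (10,3,cv); (10,6,cv); (15,4,cv); (15,11,cv); (15,12,cv); (16,6,cv); (16,12,cv); (16,13,cv); (17,11,cv); (17,12,cv); (17,13,cv); (21,1,cv); (21,18,cv); (21,20,cv); (22,11,cv); (22,18,cv); (22,19,cv); (23,13,cv); (23,19,cv); (23,20,cv); (24,18,cv); (24,19,cv); (24,20,cv)
final:
nodes: 0:V, 1:V, 2:V, 3:V, 4:V, 6:V, 8:T, 10:T, 11:V, 12:V, 13:V, 15:T, 16:T, 17:T, 18:V, 19:V, 20:V, 21:T, 22:T, 23:T, 24:T
edges: (8,0,cv); (8,2,cv); (8,3,cv); (8,3,cvk); (10,0,cvk); (10,1,cv); (10,3,cv); (10,6,cv); (15,4,cv); (15,11,cv); (15,12,cv); (16,6,cv); (16,12,cv); (16,13,cv); (17,11,cv); (17,12,cv); (17,13,cv); (21,1,cv); (21,18,cv); (21,20,cv); (22,11,cv); (22,18,cv); (22,19,cv); (23,13,cv); (23,19,cv); (23,20,cv); (24,18,cv); (24,19,cv); (24,20,cv)


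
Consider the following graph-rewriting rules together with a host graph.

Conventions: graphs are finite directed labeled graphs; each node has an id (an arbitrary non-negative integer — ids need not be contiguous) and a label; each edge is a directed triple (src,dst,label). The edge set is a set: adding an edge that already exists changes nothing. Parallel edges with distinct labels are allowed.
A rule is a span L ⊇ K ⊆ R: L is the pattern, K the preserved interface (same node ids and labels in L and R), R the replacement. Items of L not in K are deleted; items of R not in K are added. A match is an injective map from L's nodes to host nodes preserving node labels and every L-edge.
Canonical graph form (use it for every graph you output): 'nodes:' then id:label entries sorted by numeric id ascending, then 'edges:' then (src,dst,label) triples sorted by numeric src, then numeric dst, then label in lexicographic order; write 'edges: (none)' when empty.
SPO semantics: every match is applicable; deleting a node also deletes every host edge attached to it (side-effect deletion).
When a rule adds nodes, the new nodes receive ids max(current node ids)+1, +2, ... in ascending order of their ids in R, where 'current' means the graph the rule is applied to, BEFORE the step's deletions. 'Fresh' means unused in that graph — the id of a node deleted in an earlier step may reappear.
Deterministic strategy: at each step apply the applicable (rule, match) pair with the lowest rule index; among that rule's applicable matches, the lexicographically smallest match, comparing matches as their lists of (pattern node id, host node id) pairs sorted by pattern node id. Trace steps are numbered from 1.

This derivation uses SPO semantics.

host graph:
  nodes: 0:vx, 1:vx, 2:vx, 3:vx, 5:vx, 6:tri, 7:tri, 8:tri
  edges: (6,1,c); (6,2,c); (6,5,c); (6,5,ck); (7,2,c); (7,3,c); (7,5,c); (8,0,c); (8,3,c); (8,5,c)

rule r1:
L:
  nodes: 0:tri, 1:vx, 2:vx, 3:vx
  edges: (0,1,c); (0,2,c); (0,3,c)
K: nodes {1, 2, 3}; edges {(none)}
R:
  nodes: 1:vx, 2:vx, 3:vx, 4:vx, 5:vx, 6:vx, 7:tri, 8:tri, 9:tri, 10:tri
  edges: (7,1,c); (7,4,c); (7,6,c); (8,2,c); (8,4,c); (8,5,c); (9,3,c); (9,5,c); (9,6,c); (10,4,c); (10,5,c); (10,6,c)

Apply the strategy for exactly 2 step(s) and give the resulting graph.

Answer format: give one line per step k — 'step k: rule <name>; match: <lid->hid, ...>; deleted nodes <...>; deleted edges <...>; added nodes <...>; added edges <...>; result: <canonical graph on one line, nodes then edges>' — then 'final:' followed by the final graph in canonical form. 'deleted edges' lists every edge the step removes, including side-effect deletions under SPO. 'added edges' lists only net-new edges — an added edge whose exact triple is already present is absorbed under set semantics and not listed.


step 1: rule r1; match: 0->6, 1->1, 2->2, 3->5; deleted nodes 6; deleted edges (6,1,c); (6,2,c); (6,5,c); (6,5,ck); added nodes 9, 10, 11, 12, 13, 14, 15; added edges (12,1,c); (12,9,c); (12,11,c); (13,2,c); (13,9,c); (13,10,c); (14,5,c); (14,10,c); (14,11,c); (15,9,c); (15,10,c); (15,11,c); result: nodes: 0:vx, 1:vx, 2:vx, 3:vx, 5:vx, 7:tri, 8:tri, 9:vx, 10:vx, 11:vx, 12:tri, 13:tri, 14:tri, 15:tri edges: (7,2,c); (7,3,c); (7,5,c); (8,0,c); (8,3,c); (8,5,c); (12,1,c); (12,9,c); (12,11,c); (13,2,c); (13,9,c); (13,10,c); (14,5,c); (14,10,c); (14,11,c); (15,9,c); (15,10,c); (15,11,c)
step 2: rule r1; match: 0->7, 1->2, 2->3, 3->5; deleted nodes 7; deleted edges (7,2,c); (7,3,c); (7,5,c); added nodes 16, 17, 18, 19, 20, 21, 22; added edges (19,2,c); (19,16,c); (19,18,c); (20,3,c); (20,16,c); (20,17,c); (21,5,c); (21,17,c); (21,18,c); (22,16,c); (22,17,c); (22,18,c); result: nodes: 0:vx, 1:vx, 2:vx, 3:vx, 5:vx, 8:tri, 9:vx, 10:vx, 11:vx, 12:tri, 13:tri, 14:tri, 15:tri, 16:vx, 17:vx, 18:vx, 19:tri, 20:tri, 21:tri, 22:tri edges: (8,0,c); (8,3,c); (8,5,c); (12,1,c); (12,9,c); (12,11,c); (13,2,c); (13,9,c); (13,10,c); (14,5,c); (14,10,c); (14,11,c); (15,9,c); (15,10,c); (15,11,c); (19,2,c); (19,16,c); (19,18,c); (20,3,c); (20,16,c); (20,17,c); (21,5,c); (21,17,c); (21,18,c); (22,16,c); (22,17,c); (22,18,c)
final:
nodes: 0:vx, 1:vx, 2:vx, 3:vx, 5:vx, 8:tri, 9:vx, 10:vx, 11:vx, 12:tri, 13:tri, 14:tri, 15:tri, 16:vx, 17:vx, 18:vx, 19:tri, 20:tri, 21:tri, 22:tri
edges: (8,0,c); (8,3,c); (8,5,c); (12,1,c); (12,9,c); (12,11,c); (13,2,c); (13,9,c); (13,10,c); (14,5,c); (14,10,c); (14,11,c); (15,9,c); (15,10,c); (15,11,c); (19,2,c); (19,16,c); (19,18,c); (20,3,c); (20,16,c); (20,17,c); (21,5,c); (21,17,c); (21,18,c); (22,16,c); (22,17,c); (22,18,c)


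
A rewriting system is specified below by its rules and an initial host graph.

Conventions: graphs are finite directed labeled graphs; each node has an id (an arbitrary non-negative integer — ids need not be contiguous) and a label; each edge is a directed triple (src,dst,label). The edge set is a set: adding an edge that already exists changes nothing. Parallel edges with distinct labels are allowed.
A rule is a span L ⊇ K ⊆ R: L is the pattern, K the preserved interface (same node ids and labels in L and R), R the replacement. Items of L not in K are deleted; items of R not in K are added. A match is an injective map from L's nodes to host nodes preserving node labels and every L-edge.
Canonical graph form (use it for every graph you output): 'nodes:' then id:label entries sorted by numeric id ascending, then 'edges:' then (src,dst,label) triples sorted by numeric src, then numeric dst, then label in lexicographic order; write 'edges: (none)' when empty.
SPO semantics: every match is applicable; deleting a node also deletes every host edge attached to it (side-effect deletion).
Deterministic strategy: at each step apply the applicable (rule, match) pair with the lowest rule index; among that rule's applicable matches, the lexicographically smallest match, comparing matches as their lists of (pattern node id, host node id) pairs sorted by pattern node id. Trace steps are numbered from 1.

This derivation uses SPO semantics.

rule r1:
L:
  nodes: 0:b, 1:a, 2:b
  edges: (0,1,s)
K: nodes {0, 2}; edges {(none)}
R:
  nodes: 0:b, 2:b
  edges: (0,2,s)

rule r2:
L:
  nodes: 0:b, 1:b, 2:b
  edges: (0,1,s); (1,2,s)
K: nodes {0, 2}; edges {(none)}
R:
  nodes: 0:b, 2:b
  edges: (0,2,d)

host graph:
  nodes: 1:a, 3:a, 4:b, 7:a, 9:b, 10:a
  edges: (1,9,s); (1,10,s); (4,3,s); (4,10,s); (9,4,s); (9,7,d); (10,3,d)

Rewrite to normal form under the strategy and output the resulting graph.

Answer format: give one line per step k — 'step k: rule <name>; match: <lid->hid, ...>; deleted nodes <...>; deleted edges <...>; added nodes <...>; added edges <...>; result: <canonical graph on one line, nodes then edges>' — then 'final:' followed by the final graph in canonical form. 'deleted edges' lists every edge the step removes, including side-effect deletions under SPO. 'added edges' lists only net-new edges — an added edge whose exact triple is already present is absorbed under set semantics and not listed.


step 1: rule r1; match: 0->4, 1->3, 2->9; deleted nodes 3; deleted edges (4,3,s); (10,3,d); added nodes (none); added edges (4,9,s); result: nodes: 1:a, 4:b, 7:a, 9:b, 10:a edges: (1,9,s); (1,10,s); (4,9,s); (4,10,s); (9,4,s); (9,7,d)
step 2: rule r1; match: 0->4, 1->10, 2->9; deleted nodes 10; deleted edges (1,10,s); (4,10,s); added nodes (none); added edges (none); result: nodes: 1:a, 4:b, 7:a, 9:b edges: (1,9,s); (4,9,s); (9,4,s); (9,7,d)
final:
nodes: 1:a, 4:b, 7:a, 9:b
edges: (1,9,s); (4,9,s); (9,4,s); (9,7,d)


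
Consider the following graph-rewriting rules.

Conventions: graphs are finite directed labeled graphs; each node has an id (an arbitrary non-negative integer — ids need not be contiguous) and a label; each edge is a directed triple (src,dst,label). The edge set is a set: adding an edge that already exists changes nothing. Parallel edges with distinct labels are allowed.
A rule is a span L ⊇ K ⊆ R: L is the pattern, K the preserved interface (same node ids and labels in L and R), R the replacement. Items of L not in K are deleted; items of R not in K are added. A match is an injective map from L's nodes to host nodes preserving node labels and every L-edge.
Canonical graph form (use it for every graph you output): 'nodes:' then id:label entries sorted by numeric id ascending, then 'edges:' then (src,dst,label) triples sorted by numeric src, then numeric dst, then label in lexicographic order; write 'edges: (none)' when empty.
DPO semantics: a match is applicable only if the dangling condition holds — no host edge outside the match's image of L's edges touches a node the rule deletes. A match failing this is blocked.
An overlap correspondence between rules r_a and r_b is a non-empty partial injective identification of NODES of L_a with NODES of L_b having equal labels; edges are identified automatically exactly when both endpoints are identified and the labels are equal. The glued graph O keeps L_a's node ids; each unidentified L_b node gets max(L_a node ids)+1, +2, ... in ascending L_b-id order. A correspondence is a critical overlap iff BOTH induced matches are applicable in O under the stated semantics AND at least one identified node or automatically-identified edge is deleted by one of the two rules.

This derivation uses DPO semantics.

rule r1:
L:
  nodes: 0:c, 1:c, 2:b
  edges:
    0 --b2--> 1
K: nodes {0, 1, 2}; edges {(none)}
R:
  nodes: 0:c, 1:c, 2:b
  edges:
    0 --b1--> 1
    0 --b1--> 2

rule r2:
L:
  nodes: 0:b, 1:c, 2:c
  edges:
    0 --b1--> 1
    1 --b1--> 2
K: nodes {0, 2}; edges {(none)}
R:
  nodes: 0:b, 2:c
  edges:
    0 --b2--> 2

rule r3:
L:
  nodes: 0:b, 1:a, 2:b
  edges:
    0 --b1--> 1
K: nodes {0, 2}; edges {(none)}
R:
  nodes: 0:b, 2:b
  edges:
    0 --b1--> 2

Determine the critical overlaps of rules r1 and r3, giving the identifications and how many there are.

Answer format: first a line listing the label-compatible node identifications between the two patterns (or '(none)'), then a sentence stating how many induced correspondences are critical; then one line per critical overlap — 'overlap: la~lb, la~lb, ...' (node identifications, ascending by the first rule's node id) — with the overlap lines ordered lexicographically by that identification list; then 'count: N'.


label-compatible node identifications between L(r1) and L(r3): 2~0, 2~2
0 of the induced correspondences are critical overlaps of r1 and r3.
count: 0


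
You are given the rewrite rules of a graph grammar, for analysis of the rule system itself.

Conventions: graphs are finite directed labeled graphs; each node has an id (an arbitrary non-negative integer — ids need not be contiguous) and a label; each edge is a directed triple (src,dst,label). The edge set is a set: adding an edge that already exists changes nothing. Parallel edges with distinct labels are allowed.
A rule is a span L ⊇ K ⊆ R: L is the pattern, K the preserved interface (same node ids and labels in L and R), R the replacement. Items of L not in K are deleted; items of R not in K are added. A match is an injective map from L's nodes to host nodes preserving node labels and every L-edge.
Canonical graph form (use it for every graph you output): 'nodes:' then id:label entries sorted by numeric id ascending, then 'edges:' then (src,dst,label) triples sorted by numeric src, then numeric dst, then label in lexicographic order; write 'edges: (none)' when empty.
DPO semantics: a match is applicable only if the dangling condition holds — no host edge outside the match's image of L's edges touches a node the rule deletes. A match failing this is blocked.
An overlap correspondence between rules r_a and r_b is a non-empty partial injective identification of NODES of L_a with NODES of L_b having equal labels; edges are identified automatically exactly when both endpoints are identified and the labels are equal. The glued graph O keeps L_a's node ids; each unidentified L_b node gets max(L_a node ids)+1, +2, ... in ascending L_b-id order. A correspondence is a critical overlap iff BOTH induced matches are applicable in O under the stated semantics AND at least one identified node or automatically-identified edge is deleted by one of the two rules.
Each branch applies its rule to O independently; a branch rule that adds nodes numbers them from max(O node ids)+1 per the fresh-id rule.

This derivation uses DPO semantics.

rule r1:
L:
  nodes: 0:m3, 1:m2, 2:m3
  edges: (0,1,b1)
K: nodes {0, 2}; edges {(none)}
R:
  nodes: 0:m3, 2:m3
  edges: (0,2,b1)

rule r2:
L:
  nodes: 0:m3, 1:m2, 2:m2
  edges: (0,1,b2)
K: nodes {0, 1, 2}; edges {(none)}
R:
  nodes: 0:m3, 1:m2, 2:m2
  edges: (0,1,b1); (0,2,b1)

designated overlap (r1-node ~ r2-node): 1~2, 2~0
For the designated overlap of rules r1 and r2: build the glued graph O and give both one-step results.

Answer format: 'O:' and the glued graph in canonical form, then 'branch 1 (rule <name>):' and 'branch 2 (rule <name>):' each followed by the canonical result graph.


O:
nodes: 0:m3, 1:m2, 2:m3, 3:m2
edges: (0,1,b1); (2,3,b2)
branch 1 (rule r1):
nodes: 0:m3, 2:m3, 3:m2
edges: (0,2,b1); (2,3,b2)
branch 2 (rule r2):
nodes: 0:m3, 1:m2, 2:m3, 3:m2
edges: (0,1,b1); (2,1,b1); (2,3,b1)
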